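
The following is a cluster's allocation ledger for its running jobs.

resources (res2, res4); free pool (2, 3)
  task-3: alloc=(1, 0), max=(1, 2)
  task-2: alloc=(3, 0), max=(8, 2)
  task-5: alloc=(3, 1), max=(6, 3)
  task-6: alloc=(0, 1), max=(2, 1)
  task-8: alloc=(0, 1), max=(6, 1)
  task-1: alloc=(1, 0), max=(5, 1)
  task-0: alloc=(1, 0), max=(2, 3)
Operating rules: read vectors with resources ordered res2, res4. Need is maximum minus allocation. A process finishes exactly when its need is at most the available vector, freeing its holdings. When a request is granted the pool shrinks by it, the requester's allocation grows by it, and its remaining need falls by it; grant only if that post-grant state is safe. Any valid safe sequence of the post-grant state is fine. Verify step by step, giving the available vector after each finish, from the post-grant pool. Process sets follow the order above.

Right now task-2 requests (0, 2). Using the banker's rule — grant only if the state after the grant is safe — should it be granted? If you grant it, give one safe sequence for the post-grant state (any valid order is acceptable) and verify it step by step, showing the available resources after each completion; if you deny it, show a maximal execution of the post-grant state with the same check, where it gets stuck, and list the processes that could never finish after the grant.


GRANT: granting preserves safety; a valid post-grant sequence is task-6, task-3, task-5, task-8, task-0, task-2, task-1.
Key observation: the transfer keeps a workable pool ((2, 1)); task-6 starts the safe sequence.
Step-by-step check of the post-grant state:
  pool = (2, 1)
  task-6 needs (2, 0) <= (2, 1) -> finishes; pool += (0, 1) = (2, 2)
  task-3 needs (0, 2) <= (2, 2) -> finishes; pool += (1, 0) = (3, 2)
  task-5 needs (3, 2) <= (3, 2) -> finishes; pool += (3, 1) = (6, 3)
  task-8 needs (6, 0) <= (6, 3) -> finishes; pool += (0, 1) = (6, 4)
  task-0 needs (1, 3) <= (6, 4) -> finishes; pool += (1, 0) = (7, 4)
  task-2 needs (5, 0) <= (7, 4) -> finishes; pool += (3, 2) = (10, 6)
  task-1 needs (4, 1) <= (10, 6) -> finishes; pool += (1, 0) = (11, 6)


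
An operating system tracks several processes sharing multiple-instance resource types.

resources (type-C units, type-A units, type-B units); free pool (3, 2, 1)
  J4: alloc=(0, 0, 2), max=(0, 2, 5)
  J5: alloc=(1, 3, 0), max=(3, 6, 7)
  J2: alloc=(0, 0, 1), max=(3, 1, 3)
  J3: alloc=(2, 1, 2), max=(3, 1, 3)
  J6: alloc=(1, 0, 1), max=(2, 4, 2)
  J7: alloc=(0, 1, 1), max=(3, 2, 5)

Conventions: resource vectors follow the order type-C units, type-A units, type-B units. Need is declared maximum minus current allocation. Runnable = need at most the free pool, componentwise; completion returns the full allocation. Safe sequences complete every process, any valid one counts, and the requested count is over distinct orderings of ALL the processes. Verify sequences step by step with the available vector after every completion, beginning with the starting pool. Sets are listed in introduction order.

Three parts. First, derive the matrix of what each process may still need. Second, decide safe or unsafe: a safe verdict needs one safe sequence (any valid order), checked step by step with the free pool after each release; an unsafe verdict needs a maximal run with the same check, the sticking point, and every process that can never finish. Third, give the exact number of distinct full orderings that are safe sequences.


(1) Outstanding need per process (order type-C units, type-A units, type-B units):
  J4: (0, 2, 3)
  J5: (2, 3, 7)
  J2: (3, 1, 2)
  J3: (1, 0, 1)
  J6: (1, 4, 1)
  J7: (3, 1, 4)
(2) SAFE — a valid safe sequence is J3, J4, J2, J7, J6, J5.
Key observation: at J3 the run first touches a limit — (1, 0, 1) against (3, 2, 1), exact on a resource it actually requests.
Verifying each step:
  pool = (3, 2, 1)
  run J3 (needs (1, 0, 1), free (3, 2, 1)); after release of (2, 1, 2) the pool is (5, 3, 3)
  run J4 (needs (0, 2, 3), free (5, 3, 3)); after release of (0, 0, 2) the pool is (5, 3, 5)
  run J2 (needs (3, 1, 2), free (5, 3, 5)); after release of (0, 0, 1) the pool is (5, 3, 6)
  run J7 (needs (3, 1, 4), free (5, 3, 6)); after release of (0, 1, 1) the pool is (5, 4, 7)
  run J6 (needs (1, 4, 1), free (5, 4, 7)); after release of (1, 0, 1) the pool is (6, 4, 8)
  run J5 (needs (2, 3, 7), free (6, 4, 8)); after release of (1, 3, 0) the pool is (7, 7, 8)
(3) Precisely 11 of the possible complete orderings are safe sequences.


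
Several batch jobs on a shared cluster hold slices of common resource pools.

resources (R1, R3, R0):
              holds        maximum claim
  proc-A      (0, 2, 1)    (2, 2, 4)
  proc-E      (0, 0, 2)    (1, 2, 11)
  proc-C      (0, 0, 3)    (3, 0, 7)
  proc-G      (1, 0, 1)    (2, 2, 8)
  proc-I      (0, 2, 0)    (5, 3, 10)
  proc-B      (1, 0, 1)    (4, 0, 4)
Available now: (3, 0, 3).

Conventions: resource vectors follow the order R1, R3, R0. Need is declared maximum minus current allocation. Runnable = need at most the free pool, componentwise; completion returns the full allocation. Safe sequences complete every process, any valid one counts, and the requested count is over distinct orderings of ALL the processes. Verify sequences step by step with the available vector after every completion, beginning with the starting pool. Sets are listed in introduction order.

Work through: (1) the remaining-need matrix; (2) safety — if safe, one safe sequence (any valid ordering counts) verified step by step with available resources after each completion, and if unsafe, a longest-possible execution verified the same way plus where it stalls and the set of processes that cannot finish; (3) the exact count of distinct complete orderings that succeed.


(1) Need matrix, components ordered R1, R3, R0:
  proc-A: (2, 0, 3)
  proc-E: (1, 2, 9)
  proc-C: (3, 0, 4)
  proc-G: (1, 2, 7)
  proc-I: (5, 1, 10)
  proc-B: (3, 0, 3)
(2) SAFE. One safe sequence: proc-B, proc-A, proc-C, proc-G, proc-E, proc-I.
Key observation: at proc-B the run first touches a limit — (3, 0, 3) against (3, 0, 3), exact on a resource it actually requests.
Walking it through:
  pool = (3, 0, 3)
  proc-B: need (3, 0, 3) fits (3, 0, 3); releases (1, 0, 1), pool now (4, 0, 4)
  proc-A: need (2, 0, 3) fits (4, 0, 4); releases (0, 2, 1), pool now (4, 2, 5)
  proc-C: need (3, 0, 4) fits (4, 2, 5); releases (0, 0, 3), pool now (4, 2, 8)
  proc-G: need (1, 2, 7) fits (4, 2, 8); releases (1, 0, 1), pool now (5, 2, 9)
  proc-E: need (1, 2, 9) fits (5, 2, 9); releases (0, 0, 2), pool now (5, 2, 11)
  proc-I: need (5, 1, 10) fits (5, 2, 11); releases (0, 2, 0), pool now (5, 4, 11)
(3) Precisely 5 of the possible complete orderings are safe sequences.


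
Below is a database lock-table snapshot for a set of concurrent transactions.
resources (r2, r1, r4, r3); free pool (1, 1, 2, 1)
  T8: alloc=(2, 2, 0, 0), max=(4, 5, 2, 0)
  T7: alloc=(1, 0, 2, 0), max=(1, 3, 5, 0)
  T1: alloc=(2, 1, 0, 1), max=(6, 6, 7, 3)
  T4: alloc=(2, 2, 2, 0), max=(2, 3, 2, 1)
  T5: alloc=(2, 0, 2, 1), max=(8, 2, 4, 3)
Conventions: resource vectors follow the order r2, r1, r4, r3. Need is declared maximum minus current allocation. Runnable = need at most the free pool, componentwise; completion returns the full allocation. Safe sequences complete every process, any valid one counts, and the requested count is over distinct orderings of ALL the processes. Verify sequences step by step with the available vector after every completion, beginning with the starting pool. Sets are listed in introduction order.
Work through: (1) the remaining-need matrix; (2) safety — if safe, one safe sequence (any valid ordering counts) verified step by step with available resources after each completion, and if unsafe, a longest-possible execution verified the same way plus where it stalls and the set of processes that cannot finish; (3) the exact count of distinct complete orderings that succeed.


(1) Outstanding need per process (order r2, r1, r4, r3):
  T8: (2, 3, 2, 0)
  T7: (0, 3, 3, 0)
  T1: (4, 5, 7, 2)
  T4: (0, 1, 0, 1)
  T5: (6, 2, 2, 2)
(2) UNSAFE — no complete ordering exists.
Key observation: even finishing T4, T7, T8 leaves just (6, 5, 6, 1) free — too little r3 for any of the remaining processes.
The run T4, T7, T8 cannot be extended any further. Walking it through:
  pool = (1, 1, 2, 1)
  run T4 (needs (0, 1, 0, 1), free (1, 1, 2, 1)); after release of (2, 2, 2, 0) the pool is (3, 3, 4, 1)
  run T7 (needs (0, 3, 3, 0), free (3, 3, 4, 1)); after release of (1, 0, 2, 0) the pool is (4, 3, 6, 1)
  run T8 (needs (2, 3, 2, 0), free (4, 3, 6, 1)); after release of (2, 2, 0, 0) the pool is (6, 5, 6, 1)
  T1 cannot run: need (4, 5, 7, 2) vs free (6, 5, 6, 1) (insufficient r4 and r3)
  T5 cannot run: need (6, 2, 2, 2) vs free (6, 5, 6, 1) (insufficient r3)
Processes that can never finish: T1 and T5.
(3) Precisely 0 of the possible complete orderings are safe sequences.


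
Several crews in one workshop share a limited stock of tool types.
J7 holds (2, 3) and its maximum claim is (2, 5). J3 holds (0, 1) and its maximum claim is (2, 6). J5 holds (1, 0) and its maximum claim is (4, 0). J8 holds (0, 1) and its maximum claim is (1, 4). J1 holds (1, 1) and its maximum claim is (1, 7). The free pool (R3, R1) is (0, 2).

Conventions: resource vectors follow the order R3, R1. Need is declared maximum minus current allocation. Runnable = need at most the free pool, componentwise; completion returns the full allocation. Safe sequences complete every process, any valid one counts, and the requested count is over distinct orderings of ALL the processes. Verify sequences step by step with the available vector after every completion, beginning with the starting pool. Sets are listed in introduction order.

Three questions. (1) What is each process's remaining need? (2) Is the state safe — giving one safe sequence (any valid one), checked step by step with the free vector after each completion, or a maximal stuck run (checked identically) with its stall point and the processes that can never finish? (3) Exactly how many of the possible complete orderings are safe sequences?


(1) Outstanding need per process (order R3, R1):
  J7: (0, 2)
  J3: (2, 5)
  J5: (3, 0)
  J8: (1, 3)
  J1: (0, 6)
(2) SAFE — a valid safe sequence is J7, J8, J3, J1, J5.
Key observation: the first exact fit in this order is J7 — it needs (0, 2) with (0, 2) free, meeting a requested resource to the last unit.
Step-by-step check:
  pool = (0, 2)
  J7: need (0, 2) fits (0, 2); releases (2, 3), pool now (2, 5)
  J8: need (1, 3) fits (2, 5); releases (0, 1), pool now (2, 6)
  J3: need (2, 5) fits (2, 6); releases (0, 1), pool now (2, 7)
  J1: need (0, 6) fits (2, 7); releases (1, 1), pool now (3, 8)
  J5: need (3, 0) fits (3, 8); releases (1, 0), pool now (4, 8)
(3) Exactly 6 of the possible complete orderings are safe sequences.


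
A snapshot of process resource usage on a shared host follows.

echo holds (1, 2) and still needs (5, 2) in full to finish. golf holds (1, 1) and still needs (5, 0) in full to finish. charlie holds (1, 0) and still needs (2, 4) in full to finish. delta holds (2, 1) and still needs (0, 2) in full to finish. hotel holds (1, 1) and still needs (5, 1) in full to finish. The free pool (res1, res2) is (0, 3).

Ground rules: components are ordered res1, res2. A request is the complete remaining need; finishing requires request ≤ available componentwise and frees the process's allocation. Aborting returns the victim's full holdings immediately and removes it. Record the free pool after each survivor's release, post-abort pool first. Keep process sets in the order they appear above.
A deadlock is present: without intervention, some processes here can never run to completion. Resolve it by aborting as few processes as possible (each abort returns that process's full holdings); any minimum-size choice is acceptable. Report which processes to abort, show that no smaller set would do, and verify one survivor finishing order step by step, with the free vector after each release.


Minimum abort set: golf and hotel.
Key observation: no ordering could ever have run echo before the abort of golf and hotel; with (2, 2) back in the pool it fits at step 3.
No one abort is enough; case by case: echo alone leaves golf blocked (short on res1); golf alone leaves echo blocked (short on res1); charlie alone leaves echo blocked (short on res1); delta alone leaves echo blocked (short on res1); hotel alone leaves echo blocked (short on res1).
One survivor order: delta, charlie, echo. Verifying each step (post-abort pool first):
  pool = (2, 5)
  delta: need (0, 2) fits (2, 5); releases (2, 1), pool now (4, 6)
  charlie: need (2, 4) fits (4, 6); releases (1, 0), pool now (5, 6)
  echo: need (5, 2) fits (5, 6); releases (1, 2), pool now (6, 8)


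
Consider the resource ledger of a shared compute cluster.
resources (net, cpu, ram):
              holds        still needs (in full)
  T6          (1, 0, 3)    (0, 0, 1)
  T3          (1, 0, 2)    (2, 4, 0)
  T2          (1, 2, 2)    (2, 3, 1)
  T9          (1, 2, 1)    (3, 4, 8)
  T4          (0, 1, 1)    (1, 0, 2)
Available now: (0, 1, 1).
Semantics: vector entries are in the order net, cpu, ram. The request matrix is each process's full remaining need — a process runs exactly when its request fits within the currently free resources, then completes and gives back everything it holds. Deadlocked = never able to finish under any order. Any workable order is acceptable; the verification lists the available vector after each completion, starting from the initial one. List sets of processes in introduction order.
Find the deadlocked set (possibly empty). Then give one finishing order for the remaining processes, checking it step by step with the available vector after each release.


Deadlocked: T3, T2 and T9.
Key observation: after T6, T4 complete, (1, 2, 5) is the best the pool ever gets, yet each leftover process wants more net.
The rest can finish in the order T6, T4. Check, step by step:
  pool = (0, 1, 1)
  T6: need (0, 0, 1) fits (0, 1, 1); releases (1, 0, 3), pool now (1, 1, 4)
  T4: need (1, 0, 2) fits (1, 1, 4); releases (0, 1, 1), pool now (1, 2, 5)
The stuck group stays short no matter what:
  blocked: T3 wants (2, 4, 0), pool (1, 2, 5) — not enough net and cpu
  blocked: T2 wants (2, 3, 1), pool (1, 2, 5) — not enough net and cpu
  blocked: T9 wants (3, 4, 8), pool (1, 2, 5) — not enough net, cpu and ram


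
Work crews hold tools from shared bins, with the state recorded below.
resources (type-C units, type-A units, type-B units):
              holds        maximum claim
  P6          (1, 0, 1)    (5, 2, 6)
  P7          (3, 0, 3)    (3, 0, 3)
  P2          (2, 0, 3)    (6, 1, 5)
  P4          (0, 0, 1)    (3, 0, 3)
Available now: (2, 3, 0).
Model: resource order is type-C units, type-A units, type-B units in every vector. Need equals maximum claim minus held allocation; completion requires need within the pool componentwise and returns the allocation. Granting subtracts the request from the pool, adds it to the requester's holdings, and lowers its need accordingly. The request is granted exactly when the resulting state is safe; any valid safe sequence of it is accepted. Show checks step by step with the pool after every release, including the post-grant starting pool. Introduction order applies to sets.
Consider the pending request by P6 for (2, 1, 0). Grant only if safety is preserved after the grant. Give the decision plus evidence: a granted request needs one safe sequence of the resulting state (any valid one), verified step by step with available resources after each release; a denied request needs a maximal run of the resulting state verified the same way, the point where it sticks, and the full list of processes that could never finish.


DENY. Granting would leave the state unsafe.
Key observation: after P7, P4 the pool peaks at (3, 2, 4), and each blocked process is short somewhere: P6 on type-B units; P2 on type-C units.
On the post-grant state, P7, P4 is a maximal run — nothing extends it. Check, step by step:
  pool = (0, 2, 0)
  run P7 (needs (0, 0, 0), free (0, 2, 0)); after release of (3, 0, 3) the pool is (3, 2, 3)
  run P4 (needs (3, 0, 2), free (3, 2, 3)); after release of (0, 0, 1) the pool is (3, 2, 4)
  P6 still needs (2, 1, 5) but only (3, 2, 4) is free — short on type-B units
  P2 still needs (4, 1, 2) but only (3, 2, 4) is free — short on type-C units
Had the request been granted, P6 and P2 could never finish.


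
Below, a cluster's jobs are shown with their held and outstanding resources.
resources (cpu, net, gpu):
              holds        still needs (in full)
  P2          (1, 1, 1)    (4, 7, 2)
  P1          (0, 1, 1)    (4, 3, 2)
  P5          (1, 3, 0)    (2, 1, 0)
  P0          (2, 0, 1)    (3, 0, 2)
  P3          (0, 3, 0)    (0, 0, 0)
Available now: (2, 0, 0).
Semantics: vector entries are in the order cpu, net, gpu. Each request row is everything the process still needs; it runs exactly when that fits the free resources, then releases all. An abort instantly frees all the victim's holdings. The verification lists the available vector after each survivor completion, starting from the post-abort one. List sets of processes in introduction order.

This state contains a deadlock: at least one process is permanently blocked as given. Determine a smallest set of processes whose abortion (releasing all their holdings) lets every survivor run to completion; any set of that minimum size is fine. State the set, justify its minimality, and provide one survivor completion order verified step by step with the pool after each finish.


Abort P2 and P1.
Key observation: the deadlocked P0 becomes finishable only because P2 and P1 released (1, 2, 2); it completes at step 2 below.
Minimality, checking each single-abort alternative: P2 alone leaves P1 blocked (short on gpu); P1 alone leaves P2 blocked (short on cpu and gpu); P5 alone leaves P2 blocked (short on cpu, net and gpu); P0 alone leaves P2 blocked (short on net and gpu); P3 alone leaves P2 blocked (short on cpu, net and gpu).
The survivors complete as P5, P0, P3. Step-by-step check (starting from the post-abort pool):
  pool = (3, 2, 2)
  P5: need (2, 1, 0) fits (3, 2, 2); releases (1, 3, 0), pool now (4, 5, 2)
  P0: need (3, 0, 2) fits (4, 5, 2); releases (2, 0, 1), pool now (6, 5, 3)
  P3: need (0, 0, 0) fits (6, 5, 3); releases (0, 3, 0), pool now (6, 8, 3)


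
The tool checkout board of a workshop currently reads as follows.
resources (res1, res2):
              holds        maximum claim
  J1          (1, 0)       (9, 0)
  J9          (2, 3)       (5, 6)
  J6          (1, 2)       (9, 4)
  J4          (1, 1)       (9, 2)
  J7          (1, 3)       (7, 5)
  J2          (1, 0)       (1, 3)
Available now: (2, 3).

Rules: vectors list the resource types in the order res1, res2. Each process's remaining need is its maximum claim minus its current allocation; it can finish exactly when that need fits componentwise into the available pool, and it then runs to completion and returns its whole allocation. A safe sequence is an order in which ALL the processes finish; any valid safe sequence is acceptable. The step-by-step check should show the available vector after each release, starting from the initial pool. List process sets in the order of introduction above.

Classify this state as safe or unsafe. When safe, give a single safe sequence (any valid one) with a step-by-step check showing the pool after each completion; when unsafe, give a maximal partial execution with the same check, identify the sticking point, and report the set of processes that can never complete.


The state is UNSAFE.
Key observation: the pool after J2, J9 is (5, 6); every surviving request exceeds it in res1, so progress ends there.
A maximal execution: J2, J9 — then nothing else fits. Step-by-step check:
  pool = (2, 3)
  J2: need (0, 3) fits (2, 3); releases (1, 0), pool now (3, 3)
  J9: need (3, 3) fits (3, 3); releases (2, 3), pool now (5, 6)
  blocked: J1 wants (8, 0), pool (5, 6) — not enough res1
  blocked: J6 wants (8, 2), pool (5, 6) — not enough res1
  blocked: J4 wants (8, 1), pool (5, 6) — not enough res1
  blocked: J7 wants (6, 2), pool (5, 6) — not enough res1
Never able to finish: J1, J6, J4 and J7.


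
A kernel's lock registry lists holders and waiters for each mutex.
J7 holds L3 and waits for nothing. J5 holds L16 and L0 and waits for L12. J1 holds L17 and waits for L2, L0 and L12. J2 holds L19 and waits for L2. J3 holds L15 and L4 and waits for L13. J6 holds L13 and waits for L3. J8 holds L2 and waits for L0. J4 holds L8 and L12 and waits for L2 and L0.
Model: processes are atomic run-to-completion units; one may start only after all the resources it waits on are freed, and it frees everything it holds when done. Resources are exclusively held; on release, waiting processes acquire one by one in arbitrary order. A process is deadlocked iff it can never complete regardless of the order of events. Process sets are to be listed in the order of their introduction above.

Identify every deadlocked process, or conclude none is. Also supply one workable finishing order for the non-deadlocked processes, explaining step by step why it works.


Deadlocked: J5, J1, J2, J8 and J4.
Key observation: the wait chain closes on itself along J5 -> J4 -> J5; J8 is caught in further circular waits and J1 and J2 wait into the deadlock from upstream.
One completion order for the rest: J7, J6, J3.
Verifying each step:
  J7: no waits; runs immediately, freeing L3
  J6: everything it awaited (L3) is free; runs, freeing L13
  J3: everything it awaited (L13) is free; runs, freeing L15 and L4


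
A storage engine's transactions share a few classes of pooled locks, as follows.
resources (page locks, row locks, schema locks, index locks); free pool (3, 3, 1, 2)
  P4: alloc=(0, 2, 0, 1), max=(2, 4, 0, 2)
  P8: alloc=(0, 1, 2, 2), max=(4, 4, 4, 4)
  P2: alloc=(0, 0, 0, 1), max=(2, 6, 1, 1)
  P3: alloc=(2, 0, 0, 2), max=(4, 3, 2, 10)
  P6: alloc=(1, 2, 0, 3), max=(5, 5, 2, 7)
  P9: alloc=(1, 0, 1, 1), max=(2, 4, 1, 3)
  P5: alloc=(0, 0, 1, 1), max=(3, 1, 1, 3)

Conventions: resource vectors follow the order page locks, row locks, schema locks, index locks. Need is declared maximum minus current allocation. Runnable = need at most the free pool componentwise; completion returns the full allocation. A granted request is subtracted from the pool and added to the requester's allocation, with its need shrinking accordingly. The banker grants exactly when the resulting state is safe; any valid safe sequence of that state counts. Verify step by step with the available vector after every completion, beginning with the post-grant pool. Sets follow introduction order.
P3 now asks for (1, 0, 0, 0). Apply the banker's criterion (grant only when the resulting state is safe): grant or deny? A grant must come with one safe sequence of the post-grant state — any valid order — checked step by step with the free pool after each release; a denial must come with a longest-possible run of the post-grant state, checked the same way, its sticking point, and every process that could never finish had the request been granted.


DENY: after the grant no complete ordering would exist.
Key observation: after P4, P9, P5 the pool peaks at (3, 5, 3, 5), and each blocked process is short somewhere: P8 on page locks; P2 on row locks; P3 on index locks; P6 on page locks.
Pretend the grant happened; the run P4, P9, P5 goes as far as possible. Step-by-step check:
  pool = (2, 3, 1, 2)
  run P4 (needs (2, 2, 0, 1), free (2, 3, 1, 2)); after release of (0, 2, 0, 1) the pool is (2, 5, 1, 3)
  run P9 (needs (1, 4, 0, 2), free (2, 5, 1, 3)); after release of (1, 0, 1, 1) the pool is (3, 5, 2, 4)
  run P5 (needs (3, 1, 0, 2), free (3, 5, 2, 4)); after release of (0, 0, 1, 1) the pool is (3, 5, 3, 5)
  blocked: P8 wants (4, 3, 2, 2), pool (3, 5, 3, 5) — not enough page locks
  blocked: P2 wants (2, 6, 1, 0), pool (3, 5, 3, 5) — not enough row locks
  blocked: P3 wants (1, 3, 2, 8), pool (3, 5, 3, 5) — not enough index locks
  blocked: P6 wants (4, 3, 2, 4), pool (3, 5, 3, 5) — not enough page locks
Had the request been granted, P8, P2, P3 and P6 could never finish.


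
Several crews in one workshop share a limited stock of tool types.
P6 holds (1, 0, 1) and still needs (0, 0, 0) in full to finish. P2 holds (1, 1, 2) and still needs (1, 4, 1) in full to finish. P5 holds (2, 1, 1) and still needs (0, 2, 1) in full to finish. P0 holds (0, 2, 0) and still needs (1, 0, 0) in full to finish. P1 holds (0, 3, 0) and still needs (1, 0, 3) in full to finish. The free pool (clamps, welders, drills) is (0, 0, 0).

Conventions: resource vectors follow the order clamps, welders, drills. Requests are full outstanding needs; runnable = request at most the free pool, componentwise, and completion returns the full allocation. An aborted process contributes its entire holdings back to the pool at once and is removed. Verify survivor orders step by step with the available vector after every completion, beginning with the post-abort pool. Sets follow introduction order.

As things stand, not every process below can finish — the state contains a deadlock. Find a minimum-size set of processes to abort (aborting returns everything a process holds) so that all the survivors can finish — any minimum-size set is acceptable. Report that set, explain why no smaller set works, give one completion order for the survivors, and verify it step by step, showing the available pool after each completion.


Minimum abort set: P1.
Key observation: the deadlocked P2 becomes finishable only because P1 released (0, 3, 0); it completes at step 3 below.
No smaller set exists: with zero aborts the deadlock remains.
Survivors finish in the order: P6, P0, P2, P5. Step-by-step check (pool after the aborts first):
  pool = (0, 3, 0)
  P6: need (0, 0, 0) fits (0, 3, 0); releases (1, 0, 1), pool now (1, 3, 1)
  P0: need (1, 0, 0) fits (1, 3, 1); releases (0, 2, 0), pool now (1, 5, 1)
  P2: need (1, 4, 1) fits (1, 5, 1); releases (1, 1, 2), pool now (2, 6, 3)
  P5: need (0, 2, 1) fits (2, 6, 3); releases (2, 1, 1), pool now (4, 7, 4)


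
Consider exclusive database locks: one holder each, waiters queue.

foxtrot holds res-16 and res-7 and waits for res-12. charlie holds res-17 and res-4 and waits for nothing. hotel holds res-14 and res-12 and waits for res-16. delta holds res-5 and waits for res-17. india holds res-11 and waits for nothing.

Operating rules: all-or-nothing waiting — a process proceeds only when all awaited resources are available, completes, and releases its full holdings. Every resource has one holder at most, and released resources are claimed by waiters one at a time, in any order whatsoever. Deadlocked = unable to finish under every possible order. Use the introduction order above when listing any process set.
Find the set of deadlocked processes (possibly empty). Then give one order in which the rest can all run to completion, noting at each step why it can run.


The deadlocked set is foxtrot and hotel.
Key observation: along foxtrot -> hotel -> foxtrot, each member waits on what the next one holds — a deadlock; no other process is dragged down with it.
One completion order for the rest: charlie, india, delta.
Check, step by step:
  run charlie (it waits on nothing); releases res-17 and res-4
  run india (it waits on nothing); releases res-11
  delta: everything it awaited (res-17) is free; runs, freeing res-5


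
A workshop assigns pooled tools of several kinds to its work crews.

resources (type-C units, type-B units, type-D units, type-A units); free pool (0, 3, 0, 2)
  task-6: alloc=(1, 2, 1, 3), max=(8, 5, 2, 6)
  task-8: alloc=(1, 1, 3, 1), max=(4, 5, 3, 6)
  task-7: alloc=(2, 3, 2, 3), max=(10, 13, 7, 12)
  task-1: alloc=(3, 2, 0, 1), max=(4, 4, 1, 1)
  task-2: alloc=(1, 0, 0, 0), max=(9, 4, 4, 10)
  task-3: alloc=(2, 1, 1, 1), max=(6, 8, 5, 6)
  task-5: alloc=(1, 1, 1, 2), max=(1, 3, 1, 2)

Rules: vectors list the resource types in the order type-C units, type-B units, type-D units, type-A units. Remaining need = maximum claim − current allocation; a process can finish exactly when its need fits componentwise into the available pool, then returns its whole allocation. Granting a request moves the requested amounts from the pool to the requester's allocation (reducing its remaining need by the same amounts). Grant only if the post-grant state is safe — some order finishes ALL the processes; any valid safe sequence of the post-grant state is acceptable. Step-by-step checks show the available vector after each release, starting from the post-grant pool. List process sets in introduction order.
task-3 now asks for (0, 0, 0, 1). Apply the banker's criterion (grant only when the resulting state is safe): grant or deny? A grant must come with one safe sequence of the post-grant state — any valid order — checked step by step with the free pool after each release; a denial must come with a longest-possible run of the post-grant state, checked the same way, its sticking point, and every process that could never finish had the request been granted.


DENY. Granting would leave the state unsafe.
Key observation: after task-5, task-1 the pool peaks at (4, 6, 1, 4), and each blocked process is short somewhere: task-6 on type-C units; task-8 on type-A units; task-7 on type-C units, type-B units, type-D units, type-A units; task-2 on type-C units, type-D units, type-A units; task-3 on type-B units, type-D units.
Pretend the grant happened; the run task-5, task-1 goes as far as possible. Check, step by step:
  pool = (0, 3, 0, 1)
  task-5 needs (0, 2, 0, 0) <= (0, 3, 0, 1) -> finishes; pool += (1, 1, 1, 2) = (1, 4, 1, 3)
  task-1 needs (1, 2, 1, 0) <= (1, 4, 1, 3) -> finishes; pool += (3, 2, 0, 1) = (4, 6, 1, 4)
  blocked: task-6 wants (7, 3, 1, 3), pool (4, 6, 1, 4) — not enough type-C units
  blocked: task-8 wants (3, 4, 0, 5), pool (4, 6, 1, 4) — not enough type-A units
  blocked: task-7 wants (8, 10, 5, 9), pool (4, 6, 1, 4) — not enough type-C units, type-B units, type-D units and type-A units
  blocked: task-2 wants (8, 4, 4, 10), pool (4, 6, 1, 4) — not enough type-C units, type-D units and type-A units
  blocked: task-3 wants (4, 7, 4, 4), pool (4, 6, 1, 4) — not enough type-B units and type-D units
Had the request been granted, task-6, task-8, task-7, task-2 and task-3 could never finish.


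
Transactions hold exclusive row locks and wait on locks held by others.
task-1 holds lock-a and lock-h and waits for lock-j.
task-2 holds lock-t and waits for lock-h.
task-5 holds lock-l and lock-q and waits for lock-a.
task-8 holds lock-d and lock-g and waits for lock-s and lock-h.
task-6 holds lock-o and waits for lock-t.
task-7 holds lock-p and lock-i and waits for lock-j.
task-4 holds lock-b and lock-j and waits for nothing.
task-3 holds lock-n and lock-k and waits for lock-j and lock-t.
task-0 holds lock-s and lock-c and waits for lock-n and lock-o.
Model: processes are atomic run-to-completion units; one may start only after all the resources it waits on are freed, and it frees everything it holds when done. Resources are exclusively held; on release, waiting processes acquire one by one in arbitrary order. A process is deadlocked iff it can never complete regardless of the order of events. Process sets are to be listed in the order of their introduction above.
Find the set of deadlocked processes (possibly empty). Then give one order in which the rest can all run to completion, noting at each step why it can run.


Nothing here is deadlocked.
Key observation: all waits point, directly or indirectly, at processes that can finish, so nothing is permanently blocked.
A valid finishing order for the others: task-4, task-1, task-2, task-5, task-3, task-6, task-0, task-8, task-7.
Verifying each step:
  task-4: no waits; runs immediately, freeing lock-b and lock-j
  task-1: everything it awaited (lock-j) is free; runs, freeing lock-a and lock-h
  task-2: everything it awaited (lock-h) is free; runs, freeing lock-t
  task-5: everything it awaited (lock-a) is free; runs, freeing lock-l and lock-q
  task-3: everything it awaited (lock-j and lock-t) is free; runs, freeing lock-n and lock-k
  task-6: everything it awaited (lock-t) is free; runs, freeing lock-o
  task-0: everything it awaited (lock-n and lock-o) is free; runs, freeing lock-s and lock-c
  task-8: everything it awaited (lock-s and lock-h) is free; runs, freeing lock-d and lock-g
  task-7: everything it awaited (lock-j) is free; runs, freeing lock-p and lock-i


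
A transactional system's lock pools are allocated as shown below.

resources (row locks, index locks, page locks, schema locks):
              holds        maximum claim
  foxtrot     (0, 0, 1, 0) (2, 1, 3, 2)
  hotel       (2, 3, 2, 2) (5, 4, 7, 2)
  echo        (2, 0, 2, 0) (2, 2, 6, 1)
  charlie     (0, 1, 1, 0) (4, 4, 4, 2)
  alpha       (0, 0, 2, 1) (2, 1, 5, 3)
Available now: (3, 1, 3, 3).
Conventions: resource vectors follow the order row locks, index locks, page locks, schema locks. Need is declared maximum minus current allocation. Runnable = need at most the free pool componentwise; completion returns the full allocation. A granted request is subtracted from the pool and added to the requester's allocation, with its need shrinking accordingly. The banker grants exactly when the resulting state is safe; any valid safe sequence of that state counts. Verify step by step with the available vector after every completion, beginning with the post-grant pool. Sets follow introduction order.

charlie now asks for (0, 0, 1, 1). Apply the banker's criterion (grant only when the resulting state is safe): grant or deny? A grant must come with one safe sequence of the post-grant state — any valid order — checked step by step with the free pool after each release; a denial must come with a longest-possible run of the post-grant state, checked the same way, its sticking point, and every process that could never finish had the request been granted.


GRANT: granting preserves safety; a valid post-grant sequence is foxtrot, alpha, hotel, charlie, echo.
Key observation: granting shrinks the pool to (3, 1, 2, 2), yet foxtrot still fits and the chain goes through.
Step-by-step check of the post-grant state:
  pool = (3, 1, 2, 2)
  run foxtrot (needs (2, 1, 2, 2), free (3, 1, 2, 2)); after release of (0, 0, 1, 0) the pool is (3, 1, 3, 2)
  run alpha (needs (2, 1, 3, 2), free (3, 1, 3, 2)); after release of (0, 0, 2, 1) the pool is (3, 1, 5, 3)
  run hotel (needs (3, 1, 5, 0), free (3, 1, 5, 3)); after release of (2, 3, 2, 2) the pool is (5, 4, 7, 5)
  run charlie (needs (4, 3, 2, 1), free (5, 4, 7, 5)); after release of (0, 1, 2, 1) the pool is (5, 5, 9, 6)
  run echo (needs (0, 2, 4, 1), free (5, 5, 9, 6)); after release of (2, 0, 2, 0) the pool is (7, 5, 11, 6)


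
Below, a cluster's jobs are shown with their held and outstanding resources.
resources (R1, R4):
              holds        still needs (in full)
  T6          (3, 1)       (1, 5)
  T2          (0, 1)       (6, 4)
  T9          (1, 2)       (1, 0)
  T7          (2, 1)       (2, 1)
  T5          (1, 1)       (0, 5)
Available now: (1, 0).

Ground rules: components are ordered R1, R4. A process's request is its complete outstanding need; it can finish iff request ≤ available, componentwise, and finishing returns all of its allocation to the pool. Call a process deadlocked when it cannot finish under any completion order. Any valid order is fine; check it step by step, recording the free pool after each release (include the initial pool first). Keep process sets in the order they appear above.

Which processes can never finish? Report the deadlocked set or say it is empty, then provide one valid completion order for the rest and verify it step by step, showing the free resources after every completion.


The deadlocked set is T6, T2 and T5.
Key observation: even finishing T9, T7 leaves just (4, 3) free — too little R4 for any of the remaining processes.
One completion order for the rest: T9, T7. Verifying each step:
  pool = (1, 0)
  T9 needs (1, 0) <= (1, 0) -> finishes; pool += (1, 2) = (2, 2)
  T7 needs (2, 1) <= (2, 2) -> finishes; pool += (2, 1) = (4, 3)
The stuck group stays short no matter what:
  blocked: T6 wants (1, 5), pool (4, 3) — not enough R4
  blocked: T2 wants (6, 4), pool (4, 3) — not enough R1 and R4
  blocked: T5 wants (0, 5), pool (4, 3) — not enough R4


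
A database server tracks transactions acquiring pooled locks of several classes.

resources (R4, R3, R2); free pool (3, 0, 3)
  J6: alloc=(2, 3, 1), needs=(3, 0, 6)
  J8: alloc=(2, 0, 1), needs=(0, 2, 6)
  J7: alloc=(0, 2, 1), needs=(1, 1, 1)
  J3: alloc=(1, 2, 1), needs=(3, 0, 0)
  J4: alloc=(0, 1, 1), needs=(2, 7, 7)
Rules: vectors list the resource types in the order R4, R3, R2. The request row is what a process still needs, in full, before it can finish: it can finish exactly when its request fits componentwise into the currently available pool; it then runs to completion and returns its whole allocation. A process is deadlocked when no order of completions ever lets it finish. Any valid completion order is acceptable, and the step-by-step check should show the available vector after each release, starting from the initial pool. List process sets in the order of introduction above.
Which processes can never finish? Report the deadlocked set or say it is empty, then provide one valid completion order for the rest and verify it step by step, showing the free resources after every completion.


Deadlocked set: J6, J8 and J4.
Key observation: even finishing J3, J7 leaves just (4, 4, 5) free — too little R2 for any of the remaining processes.
The rest can finish in the order J3, J7. Check, step by step:
  pool = (3, 0, 3)
  run J3 (needs (3, 0, 0), free (3, 0, 3)); after release of (1, 2, 1) the pool is (4, 2, 4)
  run J7 (needs (1, 1, 1), free (4, 2, 4)); after release of (0, 2, 1) the pool is (4, 4, 5)
None of the blocked processes ever fits:
  blocked: J6 wants (3, 0, 6), pool (4, 4, 5) — not enough R2
  blocked: J8 wants (0, 2, 6), pool (4, 4, 5) — not enough R2
  blocked: J4 wants (2, 7, 7), pool (4, 4, 5) — not enough R3 and R2


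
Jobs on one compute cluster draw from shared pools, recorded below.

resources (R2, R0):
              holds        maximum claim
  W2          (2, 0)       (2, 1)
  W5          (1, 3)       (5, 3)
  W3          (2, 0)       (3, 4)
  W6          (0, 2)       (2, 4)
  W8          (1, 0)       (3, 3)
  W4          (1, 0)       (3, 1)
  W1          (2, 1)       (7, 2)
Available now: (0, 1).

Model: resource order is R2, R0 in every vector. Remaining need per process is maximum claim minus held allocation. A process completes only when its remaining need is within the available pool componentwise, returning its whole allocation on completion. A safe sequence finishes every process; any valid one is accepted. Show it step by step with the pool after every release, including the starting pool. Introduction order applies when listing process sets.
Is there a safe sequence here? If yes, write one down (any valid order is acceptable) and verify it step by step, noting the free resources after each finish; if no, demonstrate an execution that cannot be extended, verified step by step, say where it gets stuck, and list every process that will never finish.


The state is UNSAFE.
Key observation: after W2, W4 the pool peaks at (3, 1), and each blocked process is short somewhere: W5 on R2; W3 on R0; W6 on R0; W8 on R0; W1 on R2.
Going as far as possible: W2, W4; after that, nothing fits. Verifying each step:
  pool = (0, 1)
  W2: need (0, 1) fits (0, 1); releases (2, 0), pool now (2, 1)
  W4: need (2, 1) fits (2, 1); releases (1, 0), pool now (3, 1)
  blocked: W5 wants (4, 0), pool (3, 1) — not enough R2
  blocked: W3 wants (1, 4), pool (3, 1) — not enough R0
  blocked: W6 wants (2, 2), pool (3, 1) — not enough R0
  blocked: W8 wants (2, 3), pool (3, 1) — not enough R0
  blocked: W1 wants (5, 1), pool (3, 1) — not enough R2
Processes that can never finish: W5, W3, W6, W8 and W1.


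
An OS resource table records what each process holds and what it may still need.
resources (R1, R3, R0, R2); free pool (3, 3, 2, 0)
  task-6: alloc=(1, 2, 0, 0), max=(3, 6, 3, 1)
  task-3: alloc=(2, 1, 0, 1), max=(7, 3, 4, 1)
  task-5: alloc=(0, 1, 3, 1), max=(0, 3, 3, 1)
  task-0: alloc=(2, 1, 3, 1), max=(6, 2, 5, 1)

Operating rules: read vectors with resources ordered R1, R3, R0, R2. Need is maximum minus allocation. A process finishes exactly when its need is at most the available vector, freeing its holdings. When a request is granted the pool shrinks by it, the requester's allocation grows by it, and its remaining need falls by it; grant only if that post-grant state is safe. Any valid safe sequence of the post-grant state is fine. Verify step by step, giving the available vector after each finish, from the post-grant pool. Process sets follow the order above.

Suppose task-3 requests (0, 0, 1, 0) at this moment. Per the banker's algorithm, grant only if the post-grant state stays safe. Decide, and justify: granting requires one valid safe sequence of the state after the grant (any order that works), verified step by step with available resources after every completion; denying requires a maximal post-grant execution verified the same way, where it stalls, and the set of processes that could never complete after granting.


GRANT. The post-grant state is safe; one safe sequence: task-5, task-6, task-0, task-3.
Key observation: post-grant, (3, 3, 1, 0) remains, and an order beginning with task-5 completes everyone.
Verifying the post-grant state step by step:
  pool = (3, 3, 1, 0)
  task-5 needs (0, 2, 0, 0) <= (3, 3, 1, 0) -> finishes; pool += (0, 1, 3, 1) = (3, 4, 4, 1)
  task-6 needs (2, 4, 3, 1) <= (3, 4, 4, 1) -> finishes; pool += (1, 2, 0, 0) = (4, 6, 4, 1)
  task-0 needs (4, 1, 2, 0) <= (4, 6, 4, 1) -> finishes; pool += (2, 1, 3, 1) = (6, 7, 7, 2)
  task-3 needs (5, 2, 3, 0) <= (6, 7, 7, 2) -> finishes; pool += (2, 1, 1, 1) = (8, 8, 8, 3)
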